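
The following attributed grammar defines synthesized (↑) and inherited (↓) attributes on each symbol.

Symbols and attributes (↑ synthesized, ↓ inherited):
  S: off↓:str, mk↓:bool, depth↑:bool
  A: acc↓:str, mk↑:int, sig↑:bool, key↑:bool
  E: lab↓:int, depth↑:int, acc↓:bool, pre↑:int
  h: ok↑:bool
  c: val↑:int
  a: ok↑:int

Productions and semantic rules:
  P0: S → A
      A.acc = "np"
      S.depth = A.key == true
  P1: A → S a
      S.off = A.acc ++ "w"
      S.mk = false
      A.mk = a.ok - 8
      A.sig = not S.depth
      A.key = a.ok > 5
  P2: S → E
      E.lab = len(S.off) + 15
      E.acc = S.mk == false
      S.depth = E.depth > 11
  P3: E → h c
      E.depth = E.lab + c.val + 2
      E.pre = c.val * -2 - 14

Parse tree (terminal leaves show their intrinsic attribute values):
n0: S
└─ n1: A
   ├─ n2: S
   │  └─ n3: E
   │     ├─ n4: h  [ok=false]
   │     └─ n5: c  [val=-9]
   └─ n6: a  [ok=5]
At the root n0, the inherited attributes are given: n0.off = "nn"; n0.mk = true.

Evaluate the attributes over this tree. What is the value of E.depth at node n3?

11

1. n0.off = "nn"  [given at root]
2. n0.mk = true  [given at root]
3. n1.acc = "np"  ["np"]
4. n2.off = "npw"  [A.acc ++ "w"]
5. n2.mk = false  [false]
6. n3.lab = 18  [len(S.off) + 15]
7. n3.acc = true  [S.mk == false]
8. n4.ok = false  [terminal]
9. n5.val = -9  [terminal]
10. n3.depth = 11  [E.lab + c.val + 2]
11. n3.pre = 4  [c.val * -2 - 14]
12. n2.depth = false  [E.depth > 11]
13. n6.ok = 5  [terminal]
14. n1.mk = -3  [a.ok - 8]
15. n1.sig = true  [not S.depth]
16. n1.key = false  [a.ok > 5]
17. n0.depth = false  [A.key == true]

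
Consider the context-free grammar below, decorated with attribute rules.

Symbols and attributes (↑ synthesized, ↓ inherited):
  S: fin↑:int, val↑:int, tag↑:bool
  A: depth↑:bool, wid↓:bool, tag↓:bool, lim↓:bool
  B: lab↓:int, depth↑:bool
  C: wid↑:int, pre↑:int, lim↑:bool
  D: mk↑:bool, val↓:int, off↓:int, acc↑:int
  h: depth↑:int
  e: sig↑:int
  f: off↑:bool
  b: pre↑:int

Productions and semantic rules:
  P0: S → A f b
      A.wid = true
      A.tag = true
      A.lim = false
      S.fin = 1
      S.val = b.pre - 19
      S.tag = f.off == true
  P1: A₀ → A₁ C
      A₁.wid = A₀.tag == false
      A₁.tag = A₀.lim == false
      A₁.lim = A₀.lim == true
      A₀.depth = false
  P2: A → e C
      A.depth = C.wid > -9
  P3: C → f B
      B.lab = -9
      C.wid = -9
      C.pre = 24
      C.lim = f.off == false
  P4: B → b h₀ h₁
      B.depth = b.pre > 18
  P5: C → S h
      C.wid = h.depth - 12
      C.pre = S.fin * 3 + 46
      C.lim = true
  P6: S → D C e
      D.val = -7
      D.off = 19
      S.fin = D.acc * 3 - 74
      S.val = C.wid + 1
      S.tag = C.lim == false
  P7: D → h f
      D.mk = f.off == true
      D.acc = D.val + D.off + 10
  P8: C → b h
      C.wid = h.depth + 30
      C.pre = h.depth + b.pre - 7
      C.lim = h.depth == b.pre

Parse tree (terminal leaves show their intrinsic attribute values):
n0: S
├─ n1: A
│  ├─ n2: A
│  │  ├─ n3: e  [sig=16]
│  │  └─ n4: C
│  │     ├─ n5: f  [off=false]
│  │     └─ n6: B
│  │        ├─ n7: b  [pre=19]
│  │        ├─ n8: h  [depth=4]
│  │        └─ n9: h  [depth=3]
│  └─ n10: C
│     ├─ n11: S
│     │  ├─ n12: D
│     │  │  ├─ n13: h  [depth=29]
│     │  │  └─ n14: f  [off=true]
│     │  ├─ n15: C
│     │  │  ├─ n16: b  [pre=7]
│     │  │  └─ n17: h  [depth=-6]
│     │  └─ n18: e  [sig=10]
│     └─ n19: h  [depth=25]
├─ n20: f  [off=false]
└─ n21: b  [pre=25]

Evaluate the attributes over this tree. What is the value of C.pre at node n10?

1. n1.wid = true  [true]
2. n1.tag = true  [true]
3. n1.lim = false  [false]
4. n2.wid = false  [A₀.tag == false]
5. n2.tag = true  [A₀.lim == false]
6. n2.lim = false  [A₀.lim == true]
7. n3.sig = 16  [terminal]
8. n5.off = false  [terminal]
9. n6.lab = -9  [-9]
10. n7.pre = 19  [terminal]
11. n8.depth = 4  [terminal]
12. n9.depth = 3  [terminal]
13. n6.depth = true  [b.pre > 18]
14. n4.wid = -9  [-9]
15. n4.pre = 24  [24]
16. n4.lim = true  [f.off == false]
17. n2.depth = false  [C.wid > -9]
18. n12.val = -7  [-7]
19. n12.off = 19  [19]
20. n13.depth = 29  [terminal]
21. n14.off = true  [terminal]
22. n12.mk = true  [f.off == true]
23. n12.acc = 22  [D.val + D.off + 10]
24. n16.pre = 7  [terminal]
25. n17.depth = -6  [terminal]
26. n15.wid = 24  [h.depth + 30]
27. n15.pre = -6  [h.depth + b.pre - 7]
28. n15.lim = false  [h.depth == b.pre]
29. n18.sig = 10  [terminal]
30. n11.fin = -8  [D.acc * 3 - 74]
31. n11.val = 25  [C.wid + 1]
32. n11.tag = true  [C.lim == false]
33. n19.depth = 25  [terminal]
34. n10.wid = 13  [h.depth - 12]
35. n10.pre = 22  [S.fin * 3 + 46]
36. n10.lim = true  [true]
37. n1.depth = false  [false]
38. n20.off = false  [terminal]
39. n21.pre = 25  [terminal]
40. n0.fin = 1  [1]
41. n0.val = 6  [b.pre - 19]
42. n0.tag = false  [f.off == true]

22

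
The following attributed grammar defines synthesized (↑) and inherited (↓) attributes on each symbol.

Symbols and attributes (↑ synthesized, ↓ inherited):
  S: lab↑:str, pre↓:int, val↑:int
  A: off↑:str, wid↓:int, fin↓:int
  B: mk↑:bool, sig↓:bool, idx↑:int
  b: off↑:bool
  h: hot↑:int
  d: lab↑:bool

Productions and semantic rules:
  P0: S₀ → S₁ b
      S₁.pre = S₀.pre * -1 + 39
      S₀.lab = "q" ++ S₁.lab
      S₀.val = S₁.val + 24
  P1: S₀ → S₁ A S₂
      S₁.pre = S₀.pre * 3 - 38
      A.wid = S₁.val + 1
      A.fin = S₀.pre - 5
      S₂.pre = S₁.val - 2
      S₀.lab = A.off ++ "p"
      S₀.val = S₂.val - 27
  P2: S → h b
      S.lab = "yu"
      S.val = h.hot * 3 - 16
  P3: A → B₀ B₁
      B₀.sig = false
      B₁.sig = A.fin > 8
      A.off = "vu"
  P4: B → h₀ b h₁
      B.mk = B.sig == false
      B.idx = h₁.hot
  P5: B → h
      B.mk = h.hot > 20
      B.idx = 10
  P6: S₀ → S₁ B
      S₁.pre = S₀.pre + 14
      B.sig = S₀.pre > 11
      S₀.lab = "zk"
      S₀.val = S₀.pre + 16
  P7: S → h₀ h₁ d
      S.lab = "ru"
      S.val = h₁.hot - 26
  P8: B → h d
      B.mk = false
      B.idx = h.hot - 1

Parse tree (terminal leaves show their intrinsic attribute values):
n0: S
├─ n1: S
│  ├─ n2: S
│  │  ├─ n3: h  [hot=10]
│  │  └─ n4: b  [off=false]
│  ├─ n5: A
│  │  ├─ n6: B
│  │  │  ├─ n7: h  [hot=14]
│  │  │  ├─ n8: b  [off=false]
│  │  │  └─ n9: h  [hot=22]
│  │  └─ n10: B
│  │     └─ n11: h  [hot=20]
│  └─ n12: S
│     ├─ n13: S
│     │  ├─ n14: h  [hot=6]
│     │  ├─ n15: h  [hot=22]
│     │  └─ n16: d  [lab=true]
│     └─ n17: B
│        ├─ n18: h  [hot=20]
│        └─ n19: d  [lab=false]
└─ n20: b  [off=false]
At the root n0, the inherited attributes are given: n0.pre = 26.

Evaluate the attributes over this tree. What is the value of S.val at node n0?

25

1. n0.pre = 26  [given at root]
2. n1.pre = 13  [S₀.pre * -1 + 39]
3. n2.pre = 1  [S₀.pre * 3 - 38]
4. n3.hot = 10  [terminal]
5. n4.off = false  [terminal]
6. n2.lab = "yu"  ["yu"]
7. n2.val = 14  [h.hot * 3 - 16]
8. n5.wid = 15  [S₁.val + 1]
9. n5.fin = 8  [S₀.pre - 5]
10. n6.sig = false  [false]
11. n7.hot = 14  [terminal]
12. n8.off = false  [terminal]
13. n9.hot = 22  [terminal]
14. n6.mk = true  [B.sig == false]
15. n6.idx = 22  [h₁.hot]
16. n10.sig = false  [A.fin > 8]
17. n11.hot = 20  [terminal]
18. n10.mk = false  [h.hot > 20]
19. n10.idx = 10  [10]
20. n5.off = "vu"  ["vu"]
21. n12.pre = 12  [S₁.val - 2]
22. n13.pre = 26  [S₀.pre + 14]
23. n14.hot = 6  [terminal]
24. n15.hot = 22  [terminal]
25. n16.lab = true  [terminal]
26. n13.lab = "ru"  ["ru"]
27. n13.val = -4  [h₁.hot - 26]
28. n17.sig = true  [S₀.pre > 11]
29. n18.hot = 20  [terminal]
30. n19.lab = false  [terminal]
31. n17.mk = false  [false]
32. n17.idx = 19  [h.hot - 1]
33. n12.lab = "zk"  ["zk"]
34. n12.val = 28  [S₀.pre + 16]
35. n1.lab = "vup"  [A.off ++ "p"]
36. n1.val = 1  [S₂.val - 27]
37. n20.off = false  [terminal]
38. n0.lab = "qvup"  ["q" ++ S₁.lab]
39. n0.val = 25  [S₁.val + 24]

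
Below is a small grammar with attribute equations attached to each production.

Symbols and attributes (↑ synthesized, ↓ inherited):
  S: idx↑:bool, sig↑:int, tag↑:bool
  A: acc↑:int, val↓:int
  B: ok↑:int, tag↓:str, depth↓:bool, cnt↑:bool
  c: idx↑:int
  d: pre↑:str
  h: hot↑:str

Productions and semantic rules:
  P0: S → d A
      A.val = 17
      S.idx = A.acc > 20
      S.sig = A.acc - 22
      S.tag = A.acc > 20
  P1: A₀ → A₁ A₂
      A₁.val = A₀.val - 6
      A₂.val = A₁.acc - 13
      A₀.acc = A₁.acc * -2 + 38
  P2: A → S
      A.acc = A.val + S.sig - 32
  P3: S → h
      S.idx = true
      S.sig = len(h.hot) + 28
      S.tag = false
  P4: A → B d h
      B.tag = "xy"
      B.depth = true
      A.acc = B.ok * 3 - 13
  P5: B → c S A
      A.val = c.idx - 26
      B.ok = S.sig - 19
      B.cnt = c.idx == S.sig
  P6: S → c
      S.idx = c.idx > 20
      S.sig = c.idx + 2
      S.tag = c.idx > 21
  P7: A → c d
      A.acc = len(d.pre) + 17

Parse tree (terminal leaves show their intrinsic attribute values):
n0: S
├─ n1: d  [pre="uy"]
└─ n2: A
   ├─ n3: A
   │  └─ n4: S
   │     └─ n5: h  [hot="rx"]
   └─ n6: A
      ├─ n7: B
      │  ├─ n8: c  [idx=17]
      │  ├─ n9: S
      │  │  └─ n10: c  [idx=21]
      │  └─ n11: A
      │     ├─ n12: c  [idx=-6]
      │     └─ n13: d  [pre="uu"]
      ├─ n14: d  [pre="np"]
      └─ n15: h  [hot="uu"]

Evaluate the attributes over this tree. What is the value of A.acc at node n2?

20

1. n1.pre = "uy"  [terminal]
2. n2.val = 17  [17]
3. n3.val = 11  [A₀.val - 6]
4. n5.hot = "rx"  [terminal]
5. n4.idx = true  [true]
6. n4.sig = 30  [len(h.hot) + 28]
7. n4.tag = false  [false]
8. n3.acc = 9  [A.val + S.sig - 32]
9. n6.val = -4  [A₁.acc - 13]
10. n7.tag = "xy"  ["xy"]
11. n7.depth = true  [true]
12. n8.idx = 17  [terminal]
13. n10.idx = 21  [terminal]
14. n9.idx = true  [c.idx > 20]
15. n9.sig = 23  [c.idx + 2]
16. n9.tag = false  [c.idx > 21]
17. n11.val = -9  [c.idx - 26]
18. n12.idx = -6  [terminal]
19. n13.pre = "uu"  [terminal]
20. n11.acc = 19  [len(d.pre) + 17]
21. n7.ok = 4  [S.sig - 19]
22. n7.cnt = false  [c.idx == S.sig]
23. n14.pre = "np"  [terminal]
24. n15.hot = "uu"  [terminal]
25. n6.acc = -1  [B.ok * 3 - 13]
26. n2.acc = 20  [A₁.acc * -2 + 38]
27. n0.idx = false  [A.acc > 20]
28. n0.sig = -2  [A.acc - 22]
29. n0.tag = false  [A.acc > 20]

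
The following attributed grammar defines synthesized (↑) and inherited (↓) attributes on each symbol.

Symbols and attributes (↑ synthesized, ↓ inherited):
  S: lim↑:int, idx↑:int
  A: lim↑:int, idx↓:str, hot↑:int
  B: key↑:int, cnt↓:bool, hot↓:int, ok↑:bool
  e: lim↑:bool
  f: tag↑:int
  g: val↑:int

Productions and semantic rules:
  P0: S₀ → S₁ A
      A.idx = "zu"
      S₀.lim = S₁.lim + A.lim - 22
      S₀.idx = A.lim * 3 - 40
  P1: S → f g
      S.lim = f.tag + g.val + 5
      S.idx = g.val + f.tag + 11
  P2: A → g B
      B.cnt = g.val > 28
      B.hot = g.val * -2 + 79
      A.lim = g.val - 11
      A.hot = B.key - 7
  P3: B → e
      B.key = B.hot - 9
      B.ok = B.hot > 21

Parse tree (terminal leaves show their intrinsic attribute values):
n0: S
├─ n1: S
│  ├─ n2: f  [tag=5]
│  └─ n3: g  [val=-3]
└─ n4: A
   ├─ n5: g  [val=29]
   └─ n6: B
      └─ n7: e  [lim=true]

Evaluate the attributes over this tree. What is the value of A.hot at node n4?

1. n2.tag = 5  [terminal]
2. n3.val = -3  [terminal]
3. n1.lim = 7  [f.tag + g.val + 5]
4. n1.idx = 13  [g.val + f.tag + 11]
5. n4.idx = "zu"  ["zu"]
6. n5.val = 29  [terminal]
7. n6.cnt = true  [g.val > 28]
8. n6.hot = 21  [g.val * -2 + 79]
9. n7.lim = true  [terminal]
10. n6.key = 12  [B.hot - 9]
11. n6.ok = false  [B.hot > 21]
12. n4.lim = 18  [g.val - 11]
13. n4.hot = 5  [B.key - 7]
14. n0.lim = 3  [S₁.lim + A.lim - 22]
15. n0.idx = 14  [A.lim * 3 - 40]

5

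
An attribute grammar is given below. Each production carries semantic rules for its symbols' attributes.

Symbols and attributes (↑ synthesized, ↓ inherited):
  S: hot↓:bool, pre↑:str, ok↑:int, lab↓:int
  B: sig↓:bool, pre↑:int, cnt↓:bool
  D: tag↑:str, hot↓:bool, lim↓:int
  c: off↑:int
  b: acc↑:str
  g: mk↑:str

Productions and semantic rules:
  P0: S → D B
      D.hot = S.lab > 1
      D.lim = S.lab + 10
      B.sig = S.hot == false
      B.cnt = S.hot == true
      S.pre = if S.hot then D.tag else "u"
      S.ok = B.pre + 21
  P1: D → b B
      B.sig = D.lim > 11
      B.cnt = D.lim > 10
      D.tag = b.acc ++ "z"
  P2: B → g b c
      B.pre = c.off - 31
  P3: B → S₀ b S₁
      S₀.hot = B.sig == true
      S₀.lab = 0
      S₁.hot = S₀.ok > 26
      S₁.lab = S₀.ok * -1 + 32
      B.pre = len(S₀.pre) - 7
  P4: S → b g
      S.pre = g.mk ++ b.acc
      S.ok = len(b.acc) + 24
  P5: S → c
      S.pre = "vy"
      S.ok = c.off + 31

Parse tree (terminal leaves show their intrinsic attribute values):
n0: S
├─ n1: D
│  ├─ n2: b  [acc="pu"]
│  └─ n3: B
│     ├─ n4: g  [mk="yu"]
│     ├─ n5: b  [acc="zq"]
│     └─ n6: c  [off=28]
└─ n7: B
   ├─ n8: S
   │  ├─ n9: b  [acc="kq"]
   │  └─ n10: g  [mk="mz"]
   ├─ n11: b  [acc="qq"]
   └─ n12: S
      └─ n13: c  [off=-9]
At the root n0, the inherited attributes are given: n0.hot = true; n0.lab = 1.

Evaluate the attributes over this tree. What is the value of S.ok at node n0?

18

1. n0.hot = true  [given at root]
2. n0.lab = 1  [given at root]
3. n1.hot = false  [S.lab > 1]
4. n1.lim = 11  [S.lab + 10]
5. n2.acc = "pu"  [terminal]
6. n3.sig = false  [D.lim > 11]
7. n3.cnt = true  [D.lim > 10]
8. n4.mk = "yu"  [terminal]
9. n5.acc = "zq"  [terminal]
10. n6.off = 28  [terminal]
11. n3.pre = -3  [c.off - 31]
12. n1.tag = "puz"  [b.acc ++ "z"]
13. n7.sig = false  [S.hot == false]
14. n7.cnt = true  [S.hot == true]
15. n8.hot = false  [B.sig == true]
16. n8.lab = 0  [0]
17. n9.acc = "kq"  [terminal]
18. n10.mk = "mz"  [terminal]
19. n8.pre = "mzkq"  [g.mk ++ b.acc]
20. n8.ok = 26  [len(b.acc) + 24]
21. n11.acc = "qq"  [terminal]
22. n12.hot = false  [S₀.ok > 26]
23. n12.lab = 6  [S₀.ok * -1 + 32]
24. n13.off = -9  [terminal]
25. n12.pre = "vy"  ["vy"]
26. n12.ok = 22  [c.off + 31]
27. n7.pre = -3  [len(S₀.pre) - 7]
28. n0.pre = "puz"  [if S.hot then D.tag else "u"]
29. n0.ok = 18  [B.pre + 21]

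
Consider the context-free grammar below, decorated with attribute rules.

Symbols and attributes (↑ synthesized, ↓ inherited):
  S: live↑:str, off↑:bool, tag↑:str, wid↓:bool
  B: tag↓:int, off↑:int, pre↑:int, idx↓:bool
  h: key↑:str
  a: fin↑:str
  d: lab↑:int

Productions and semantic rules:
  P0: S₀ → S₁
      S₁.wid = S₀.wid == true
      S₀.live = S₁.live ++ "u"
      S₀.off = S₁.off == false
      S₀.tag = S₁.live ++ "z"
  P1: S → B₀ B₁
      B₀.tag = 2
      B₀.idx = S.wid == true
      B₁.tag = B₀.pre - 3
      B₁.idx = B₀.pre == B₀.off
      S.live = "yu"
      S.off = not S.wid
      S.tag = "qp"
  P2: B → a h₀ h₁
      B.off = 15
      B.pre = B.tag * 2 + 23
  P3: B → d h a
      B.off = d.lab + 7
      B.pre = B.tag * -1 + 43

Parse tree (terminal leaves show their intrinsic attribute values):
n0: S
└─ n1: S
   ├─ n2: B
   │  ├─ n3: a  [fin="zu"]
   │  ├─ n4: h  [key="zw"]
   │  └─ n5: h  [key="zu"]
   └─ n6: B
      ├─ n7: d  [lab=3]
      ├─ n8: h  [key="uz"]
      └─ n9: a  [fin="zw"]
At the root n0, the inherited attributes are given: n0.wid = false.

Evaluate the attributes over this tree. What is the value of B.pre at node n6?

1. n0.wid = false  [given at root]
2. n1.wid = false  [S₀.wid == true]
3. n2.tag = 2  [2]
4. n2.idx = false  [S.wid == true]
5. n3.fin = "zu"  [terminal]
6. n4.key = "zw"  [terminal]
7. n5.key = "zu"  [terminal]
8. n2.off = 15  [15]
9. n2.pre = 27  [B.tag * 2 + 23]
10. n6.tag = 24  [B₀.pre - 3]
11. n6.idx = false  [B₀.pre == B₀.off]
12. n7.lab = 3  [terminal]
13. n8.key = "uz"  [terminal]
14. n9.fin = "zw"  [terminal]
15. n6.off = 10  [d.lab + 7]
16. n6.pre = 19  [B.tag * -1 + 43]
17. n1.live = "yu"  ["yu"]
18. n1.off = true  [not S.wid]
19. n1.tag = "qp"  ["qp"]
20. n0.live = "yuu"  [S₁.live ++ "u"]
21. n0.off = false  [S₁.off == false]
22. n0.tag = "yuz"  [S₁.live ++ "z"]

19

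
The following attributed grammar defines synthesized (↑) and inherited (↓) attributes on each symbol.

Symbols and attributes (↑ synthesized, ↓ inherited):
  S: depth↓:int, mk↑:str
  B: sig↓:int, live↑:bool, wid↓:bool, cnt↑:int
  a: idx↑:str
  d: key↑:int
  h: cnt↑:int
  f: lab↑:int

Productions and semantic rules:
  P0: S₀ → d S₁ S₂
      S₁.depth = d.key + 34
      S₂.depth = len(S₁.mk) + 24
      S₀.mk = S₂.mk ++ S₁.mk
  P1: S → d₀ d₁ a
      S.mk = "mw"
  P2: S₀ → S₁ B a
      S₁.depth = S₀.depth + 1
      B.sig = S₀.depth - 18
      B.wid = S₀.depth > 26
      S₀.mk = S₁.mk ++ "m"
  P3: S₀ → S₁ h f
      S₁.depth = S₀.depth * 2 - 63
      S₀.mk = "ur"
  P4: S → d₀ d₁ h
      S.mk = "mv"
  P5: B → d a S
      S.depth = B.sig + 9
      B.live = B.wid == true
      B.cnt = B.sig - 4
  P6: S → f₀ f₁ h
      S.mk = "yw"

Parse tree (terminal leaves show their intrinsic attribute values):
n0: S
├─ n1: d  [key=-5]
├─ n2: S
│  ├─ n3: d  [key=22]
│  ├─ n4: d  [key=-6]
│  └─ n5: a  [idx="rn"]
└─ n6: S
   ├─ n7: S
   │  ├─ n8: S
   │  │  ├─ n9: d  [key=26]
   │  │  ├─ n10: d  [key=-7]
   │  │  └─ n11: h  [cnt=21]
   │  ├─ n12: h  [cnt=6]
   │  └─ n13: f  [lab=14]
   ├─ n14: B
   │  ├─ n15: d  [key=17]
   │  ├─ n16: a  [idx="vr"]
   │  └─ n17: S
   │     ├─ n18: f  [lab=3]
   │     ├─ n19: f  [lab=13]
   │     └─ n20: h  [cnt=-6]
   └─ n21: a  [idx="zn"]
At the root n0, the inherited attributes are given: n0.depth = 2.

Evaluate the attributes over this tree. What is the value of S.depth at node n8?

-9

1. n0.depth = 2  [given at root]
2. n1.key = -5  [terminal]
3. n2.depth = 29  [d.key + 34]
4. n3.key = 22  [terminal]
5. n4.key = -6  [terminal]
6. n5.idx = "rn"  [terminal]
7. n2.mk = "mw"  ["mw"]
8. n6.depth = 26  [len(S₁.mk) + 24]
9. n7.depth = 27  [S₀.depth + 1]
10. n8.depth = -9  [S₀.depth * 2 - 63]
11. n9.key = 26  [terminal]
12. n10.key = -7  [terminal]
13. n11.cnt = 21  [terminal]
14. n8.mk = "mv"  ["mv"]
15. n12.cnt = 6  [terminal]
16. n13.lab = 14  [terminal]
17. n7.mk = "ur"  ["ur"]
18. n14.sig = 8  [S₀.depth - 18]
19. n14.wid = false  [S₀.depth > 26]
20. n15.key = 17  [terminal]
21. n16.idx = "vr"  [terminal]
22. n17.depth = 17  [B.sig + 9]
23. n18.lab = 3  [terminal]
24. n19.lab = 13  [terminal]
25. n20.cnt = -6  [terminal]
26. n17.mk = "yw"  ["yw"]
27. n14.live = false  [B.wid == true]
28. n14.cnt = 4  [B.sig - 4]
29. n21.idx = "zn"  [terminal]
30. n6.mk = "urm"  [S₁.mk ++ "m"]
31. n0.mk = "urmmw"  [S₂.mk ++ S₁.mk]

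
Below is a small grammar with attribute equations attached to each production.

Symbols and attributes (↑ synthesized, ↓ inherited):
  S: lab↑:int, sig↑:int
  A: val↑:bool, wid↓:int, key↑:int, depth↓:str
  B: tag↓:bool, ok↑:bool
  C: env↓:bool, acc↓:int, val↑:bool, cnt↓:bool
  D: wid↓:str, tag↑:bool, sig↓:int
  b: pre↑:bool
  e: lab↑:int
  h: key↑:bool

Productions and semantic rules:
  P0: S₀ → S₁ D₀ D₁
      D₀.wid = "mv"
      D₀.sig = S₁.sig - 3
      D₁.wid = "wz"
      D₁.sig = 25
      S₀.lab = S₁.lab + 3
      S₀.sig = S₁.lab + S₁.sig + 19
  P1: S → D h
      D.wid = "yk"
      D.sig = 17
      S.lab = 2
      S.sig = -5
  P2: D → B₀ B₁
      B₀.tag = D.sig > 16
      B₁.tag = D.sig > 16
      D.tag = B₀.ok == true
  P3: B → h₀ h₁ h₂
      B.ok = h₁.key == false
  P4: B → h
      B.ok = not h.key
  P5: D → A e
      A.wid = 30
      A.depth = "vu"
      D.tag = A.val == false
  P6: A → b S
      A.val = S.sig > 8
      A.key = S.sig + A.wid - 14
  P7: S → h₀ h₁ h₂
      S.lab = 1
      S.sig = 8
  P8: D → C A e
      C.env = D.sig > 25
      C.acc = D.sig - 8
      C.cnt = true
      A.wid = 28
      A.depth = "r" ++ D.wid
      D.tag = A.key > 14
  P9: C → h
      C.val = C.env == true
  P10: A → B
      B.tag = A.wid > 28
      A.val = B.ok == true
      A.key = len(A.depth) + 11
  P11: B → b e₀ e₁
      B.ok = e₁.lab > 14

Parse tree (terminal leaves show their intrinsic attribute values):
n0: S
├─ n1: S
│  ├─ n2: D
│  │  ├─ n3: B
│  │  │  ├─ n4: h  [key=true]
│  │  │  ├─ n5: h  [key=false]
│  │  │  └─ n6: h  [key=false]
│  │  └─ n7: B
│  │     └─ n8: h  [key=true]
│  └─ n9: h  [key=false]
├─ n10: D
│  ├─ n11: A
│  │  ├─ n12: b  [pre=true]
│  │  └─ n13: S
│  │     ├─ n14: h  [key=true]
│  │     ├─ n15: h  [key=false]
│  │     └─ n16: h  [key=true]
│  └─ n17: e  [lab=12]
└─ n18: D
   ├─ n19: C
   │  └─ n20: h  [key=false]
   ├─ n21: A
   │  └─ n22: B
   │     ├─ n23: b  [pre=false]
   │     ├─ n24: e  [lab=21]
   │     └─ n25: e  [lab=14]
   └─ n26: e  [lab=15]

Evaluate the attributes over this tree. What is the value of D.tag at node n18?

false

1. n2.wid = "yk"  ["yk"]
2. n2.sig = 17  [17]
3. n3.tag = true  [D.sig > 16]
4. n4.key = true  [terminal]
5. n5.key = false  [terminal]
6. n6.key = false  [terminal]
7. n3.ok = true  [h₁.key == false]
8. n7.tag = true  [D.sig > 16]
9. n8.key = true  [terminal]
10. n7.ok = false  [not h.key]
11. n2.tag = true  [B₀.ok == true]
12. n9.key = false  [terminal]
13. n1.lab = 2  [2]
14. n1.sig = -5  [-5]
15. n10.wid = "mv"  ["mv"]
16. n10.sig = -8  [S₁.sig - 3]
17. n11.wid = 30  [30]
18. n11.depth = "vu"  ["vu"]
19. n12.pre = true  [terminal]
20. n14.key = true  [terminal]
21. n15.key = false  [terminal]
22. n16.key = true  [terminal]
23. n13.lab = 1  [1]
24. n13.sig = 8  [8]
25. n11.val = false  [S.sig > 8]
26. n11.key = 24  [S.sig + A.wid - 14]
27. n17.lab = 12  [terminal]
28. n10.tag = true  [A.val == false]
29. n18.wid = "wz"  ["wz"]
30. n18.sig = 25  [25]
31. n19.env = false  [D.sig > 25]
32. n19.acc = 17  [D.sig - 8]
33. n19.cnt = true  [true]
34. n20.key = false  [terminal]
35. n19.val = false  [C.env == true]
36. n21.wid = 28  [28]
37. n21.depth = "rwz"  ["r" ++ D.wid]
38. n22.tag = false  [A.wid > 28]
39. n23.pre = false  [terminal]
40. n24.lab = 21  [terminal]
41. n25.lab = 14  [terminal]
42. n22.ok = false  [e₁.lab > 14]
43. n21.val = false  [B.ok == true]
44. n21.key = 14  [len(A.depth) + 11]
45. n26.lab = 15  [terminal]
46. n18.tag = false  [A.key > 14]
47. n0.lab = 5  [S₁.lab + 3]
48. n0.sig = 16  [S₁.lab + S₁.sig + 19]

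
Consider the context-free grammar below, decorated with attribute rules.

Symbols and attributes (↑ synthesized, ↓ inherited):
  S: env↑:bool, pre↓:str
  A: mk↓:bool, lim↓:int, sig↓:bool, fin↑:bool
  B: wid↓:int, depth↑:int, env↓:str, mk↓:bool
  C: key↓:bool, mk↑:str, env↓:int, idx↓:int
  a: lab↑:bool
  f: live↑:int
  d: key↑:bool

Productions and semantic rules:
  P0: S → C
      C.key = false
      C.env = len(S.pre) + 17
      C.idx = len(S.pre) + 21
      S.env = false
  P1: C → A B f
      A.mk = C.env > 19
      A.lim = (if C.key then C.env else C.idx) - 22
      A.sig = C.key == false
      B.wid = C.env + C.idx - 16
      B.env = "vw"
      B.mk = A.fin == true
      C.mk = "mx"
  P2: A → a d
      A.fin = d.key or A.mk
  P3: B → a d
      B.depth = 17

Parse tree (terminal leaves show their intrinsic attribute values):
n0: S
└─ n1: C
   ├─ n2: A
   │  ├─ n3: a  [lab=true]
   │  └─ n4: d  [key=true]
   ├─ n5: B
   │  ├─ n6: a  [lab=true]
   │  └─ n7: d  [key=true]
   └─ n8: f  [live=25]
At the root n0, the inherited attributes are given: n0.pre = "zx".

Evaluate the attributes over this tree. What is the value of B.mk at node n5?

true

1. n0.pre = "zx"  [given at root]
2. n1.key = false  [false]
3. n1.env = 19  [len(S.pre) + 17]
4. n1.idx = 23  [len(S.pre) + 21]
5. n2.mk = false  [C.env > 19]
6. n2.lim = 1  [(if C.key then C.env else C.idx) - 22]
7. n2.sig = true  [C.key == false]
8. n3.lab = true  [terminal]
9. n4.key = true  [terminal]
10. n2.fin = true  [d.key or A.mk]
11. n5.wid = 26  [C.env + C.idx - 16]
12. n5.env = "vw"  ["vw"]
13. n5.mk = true  [A.fin == true]
14. n6.lab = true  [terminal]
15. n7.key = true  [terminal]
16. n5.depth = 17  [17]
17. n8.live = 25  [terminal]
18. n1.mk = "mx"  ["mx"]
19. n0.env = false  [false]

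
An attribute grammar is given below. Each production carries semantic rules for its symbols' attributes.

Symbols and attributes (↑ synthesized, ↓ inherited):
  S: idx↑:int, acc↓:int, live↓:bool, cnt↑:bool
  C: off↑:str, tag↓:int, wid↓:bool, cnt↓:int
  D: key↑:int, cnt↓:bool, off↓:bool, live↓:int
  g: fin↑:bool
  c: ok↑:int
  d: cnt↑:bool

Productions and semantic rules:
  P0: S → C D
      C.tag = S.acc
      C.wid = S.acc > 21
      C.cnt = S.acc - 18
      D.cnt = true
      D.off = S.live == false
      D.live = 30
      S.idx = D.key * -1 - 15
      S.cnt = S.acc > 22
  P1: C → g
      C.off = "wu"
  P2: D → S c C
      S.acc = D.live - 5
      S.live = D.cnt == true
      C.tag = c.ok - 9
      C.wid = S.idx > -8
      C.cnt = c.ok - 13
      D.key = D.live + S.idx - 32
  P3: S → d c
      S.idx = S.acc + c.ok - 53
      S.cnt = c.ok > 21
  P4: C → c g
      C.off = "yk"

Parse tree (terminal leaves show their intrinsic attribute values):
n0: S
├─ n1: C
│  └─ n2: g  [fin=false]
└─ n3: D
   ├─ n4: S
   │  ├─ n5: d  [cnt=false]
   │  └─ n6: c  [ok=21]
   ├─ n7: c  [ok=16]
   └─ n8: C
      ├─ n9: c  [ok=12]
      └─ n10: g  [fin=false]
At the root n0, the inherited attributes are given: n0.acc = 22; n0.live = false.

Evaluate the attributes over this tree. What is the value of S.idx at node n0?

-6

1. n0.acc = 22  [given at root]
2. n0.live = false  [given at root]
3. n1.tag = 22  [S.acc]
4. n1.wid = true  [S.acc > 21]
5. n1.cnt = 4  [S.acc - 18]
6. n2.fin = false  [terminal]
7. n1.off = "wu"  ["wu"]
8. n3.cnt = true  [true]
9. n3.off = true  [S.live == false]
10. n3.live = 30  [30]
11. n4.acc = 25  [D.live - 5]
12. n4.live = true  [D.cnt == true]
13. n5.cnt = false  [terminal]
14. n6.ok = 21  [terminal]
15. n4.idx = -7  [S.acc + c.ok - 53]
16. n4.cnt = false  [c.ok > 21]
17. n7.ok = 16  [terminal]
18. n8.tag = 7  [c.ok - 9]
19. n8.wid = true  [S.idx > -8]
20. n8.cnt = 3  [c.ok - 13]
21. n9.ok = 12  [terminal]
22. n10.fin = false  [terminal]
23. n8.off = "yk"  ["yk"]
24. n3.key = -9  [D.live + S.idx - 32]
25. n0.idx = -6  [D.key * -1 - 15]
26. n0.cnt = false  [S.acc > 22]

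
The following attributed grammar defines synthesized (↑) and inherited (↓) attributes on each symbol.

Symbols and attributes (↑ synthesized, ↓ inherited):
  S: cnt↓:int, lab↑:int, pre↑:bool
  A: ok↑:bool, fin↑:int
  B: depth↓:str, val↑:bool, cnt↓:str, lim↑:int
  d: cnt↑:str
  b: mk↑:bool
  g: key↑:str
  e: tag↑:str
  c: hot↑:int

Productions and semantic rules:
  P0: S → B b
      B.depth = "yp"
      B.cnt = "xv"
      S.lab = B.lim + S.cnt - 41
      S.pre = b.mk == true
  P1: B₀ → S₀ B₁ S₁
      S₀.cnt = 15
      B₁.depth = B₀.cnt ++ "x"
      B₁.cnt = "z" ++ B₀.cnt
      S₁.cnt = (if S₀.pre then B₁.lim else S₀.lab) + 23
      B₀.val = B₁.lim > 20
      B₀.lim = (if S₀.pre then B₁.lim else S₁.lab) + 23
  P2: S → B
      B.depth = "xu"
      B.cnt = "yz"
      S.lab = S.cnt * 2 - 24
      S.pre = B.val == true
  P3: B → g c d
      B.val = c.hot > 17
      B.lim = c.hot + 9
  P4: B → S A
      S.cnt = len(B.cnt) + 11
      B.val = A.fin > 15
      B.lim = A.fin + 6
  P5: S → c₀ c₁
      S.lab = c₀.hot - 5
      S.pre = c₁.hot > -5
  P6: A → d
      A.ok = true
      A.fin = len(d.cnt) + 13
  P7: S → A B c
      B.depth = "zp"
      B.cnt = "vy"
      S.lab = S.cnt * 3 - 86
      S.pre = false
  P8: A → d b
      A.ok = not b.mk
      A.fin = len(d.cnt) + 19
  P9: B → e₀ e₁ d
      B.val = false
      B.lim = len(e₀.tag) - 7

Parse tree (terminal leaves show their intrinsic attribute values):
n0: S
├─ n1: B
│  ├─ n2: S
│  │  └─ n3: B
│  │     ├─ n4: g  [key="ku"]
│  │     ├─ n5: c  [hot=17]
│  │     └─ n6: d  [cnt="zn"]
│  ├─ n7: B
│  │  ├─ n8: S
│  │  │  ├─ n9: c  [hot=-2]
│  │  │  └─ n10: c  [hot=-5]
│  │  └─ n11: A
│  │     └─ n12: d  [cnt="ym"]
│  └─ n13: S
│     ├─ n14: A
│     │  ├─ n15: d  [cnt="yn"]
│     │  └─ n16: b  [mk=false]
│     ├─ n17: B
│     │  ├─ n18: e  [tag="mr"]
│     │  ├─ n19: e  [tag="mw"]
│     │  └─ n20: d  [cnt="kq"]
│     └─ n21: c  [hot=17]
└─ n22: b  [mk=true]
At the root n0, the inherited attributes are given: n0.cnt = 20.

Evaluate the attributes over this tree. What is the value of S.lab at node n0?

3

1. n0.cnt = 20  [given at root]
2. n1.depth = "yp"  ["yp"]
3. n1.cnt = "xv"  ["xv"]
4. n2.cnt = 15  [15]
5. n3.depth = "xu"  ["xu"]
6. n3.cnt = "yz"  ["yz"]
7. n4.key = "ku"  [terminal]
8. n5.hot = 17  [terminal]
9. n6.cnt = "zn"  [terminal]
10. n3.val = false  [c.hot > 17]
11. n3.lim = 26  [c.hot + 9]
12. n2.lab = 6  [S.cnt * 2 - 24]
13. n2.pre = false  [B.val == true]
14. n7.depth = "xvx"  [B₀.cnt ++ "x"]
15. n7.cnt = "zxv"  ["z" ++ B₀.cnt]
16. n8.cnt = 14  [len(B.cnt) + 11]
17. n9.hot = -2  [terminal]
18. n10.hot = -5  [terminal]
19. n8.lab = -7  [c₀.hot - 5]
20. n8.pre = false  [c₁.hot > -5]
21. n12.cnt = "ym"  [terminal]
22. n11.ok = true  [true]
23. n11.fin = 15  [len(d.cnt) + 13]
24. n7.val = false  [A.fin > 15]
25. n7.lim = 21  [A.fin + 6]
26. n13.cnt = 29  [(if S₀.pre then B₁.lim else S₀.lab) + 23]
27. n15.cnt = "yn"  [terminal]
28. n16.mk = false  [terminal]
29. n14.ok = true  [not b.mk]
30. n14.fin = 21  [len(d.cnt) + 19]
31. n17.depth = "zp"  ["zp"]
32. n17.cnt = "vy"  ["vy"]
33. n18.tag = "mr"  [terminal]
34. n19.tag = "mw"  [terminal]
35. n20.cnt = "kq"  [terminal]
36. n17.val = false  [false]
37. n17.lim = -5  [len(e₀.tag) - 7]
38. n21.hot = 17  [terminal]
39. n13.lab = 1  [S.cnt * 3 - 86]
40. n13.pre = false  [false]
41. n1.val = true  [B₁.lim > 20]
42. n1.lim = 24  [(if S₀.pre then B₁.lim else S₁.lab) + 23]
43. n22.mk = true  [terminal]
44. n0.lab = 3  [B.lim + S.cnt - 41]
45. n0.pre = true  [b.mk == true]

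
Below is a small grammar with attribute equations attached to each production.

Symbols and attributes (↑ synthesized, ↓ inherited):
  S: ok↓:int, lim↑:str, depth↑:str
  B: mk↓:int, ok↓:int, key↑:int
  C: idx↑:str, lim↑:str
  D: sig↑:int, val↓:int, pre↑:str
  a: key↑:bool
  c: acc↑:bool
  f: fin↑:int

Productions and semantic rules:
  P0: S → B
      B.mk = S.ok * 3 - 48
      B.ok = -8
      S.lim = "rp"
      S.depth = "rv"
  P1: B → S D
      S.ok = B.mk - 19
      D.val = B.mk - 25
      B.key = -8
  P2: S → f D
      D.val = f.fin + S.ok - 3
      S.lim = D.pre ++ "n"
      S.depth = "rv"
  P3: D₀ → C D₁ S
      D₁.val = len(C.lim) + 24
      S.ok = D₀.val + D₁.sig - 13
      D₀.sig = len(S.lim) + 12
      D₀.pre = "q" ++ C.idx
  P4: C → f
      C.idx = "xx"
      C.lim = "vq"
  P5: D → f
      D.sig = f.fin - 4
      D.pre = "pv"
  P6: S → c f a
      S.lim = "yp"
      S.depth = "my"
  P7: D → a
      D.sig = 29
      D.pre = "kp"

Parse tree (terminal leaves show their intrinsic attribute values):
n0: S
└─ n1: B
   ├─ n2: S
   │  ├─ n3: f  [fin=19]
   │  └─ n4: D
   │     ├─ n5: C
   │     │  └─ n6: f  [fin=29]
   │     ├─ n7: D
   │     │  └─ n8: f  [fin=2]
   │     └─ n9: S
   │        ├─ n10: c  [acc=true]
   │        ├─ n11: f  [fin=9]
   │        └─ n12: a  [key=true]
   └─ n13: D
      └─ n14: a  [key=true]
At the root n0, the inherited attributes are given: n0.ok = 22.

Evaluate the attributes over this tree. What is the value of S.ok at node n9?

1. n0.ok = 22  [given at root]
2. n1.mk = 18  [S.ok * 3 - 48]
3. n1.ok = -8  [-8]
4. n2.ok = -1  [B.mk - 19]
5. n3.fin = 19  [terminal]
6. n4.val = 15  [f.fin + S.ok - 3]
7. n6.fin = 29  [terminal]
8. n5.idx = "xx"  ["xx"]
9. n5.lim = "vq"  ["vq"]
10. n7.val = 26  [len(C.lim) + 24]
11. n8.fin = 2  [terminal]
12. n7.sig = -2  [f.fin - 4]
13. n7.pre = "pv"  ["pv"]
14. n9.ok = 0  [D₀.val + D₁.sig - 13]
15. n10.acc = true  [terminal]
16. n11.fin = 9  [terminal]
17. n12.key = true  [terminal]
18. n9.lim = "yp"  ["yp"]
19. n9.depth = "my"  ["my"]
20. n4.sig = 14  [len(S.lim) + 12]
21. n4.pre = "qxx"  ["q" ++ C.idx]
22. n2.lim = "qxxn"  [D.pre ++ "n"]
23. n2.depth = "rv"  ["rv"]
24. n13.val = -7  [B.mk - 25]
25. n14.key = true  [terminal]
26. n13.sig = 29  [29]
27. n13.pre = "kp"  ["kp"]
28. n1.key = -8  [-8]
29. n0.lim = "rp"  ["rp"]
30. n0.depth = "rv"  ["rv"]

0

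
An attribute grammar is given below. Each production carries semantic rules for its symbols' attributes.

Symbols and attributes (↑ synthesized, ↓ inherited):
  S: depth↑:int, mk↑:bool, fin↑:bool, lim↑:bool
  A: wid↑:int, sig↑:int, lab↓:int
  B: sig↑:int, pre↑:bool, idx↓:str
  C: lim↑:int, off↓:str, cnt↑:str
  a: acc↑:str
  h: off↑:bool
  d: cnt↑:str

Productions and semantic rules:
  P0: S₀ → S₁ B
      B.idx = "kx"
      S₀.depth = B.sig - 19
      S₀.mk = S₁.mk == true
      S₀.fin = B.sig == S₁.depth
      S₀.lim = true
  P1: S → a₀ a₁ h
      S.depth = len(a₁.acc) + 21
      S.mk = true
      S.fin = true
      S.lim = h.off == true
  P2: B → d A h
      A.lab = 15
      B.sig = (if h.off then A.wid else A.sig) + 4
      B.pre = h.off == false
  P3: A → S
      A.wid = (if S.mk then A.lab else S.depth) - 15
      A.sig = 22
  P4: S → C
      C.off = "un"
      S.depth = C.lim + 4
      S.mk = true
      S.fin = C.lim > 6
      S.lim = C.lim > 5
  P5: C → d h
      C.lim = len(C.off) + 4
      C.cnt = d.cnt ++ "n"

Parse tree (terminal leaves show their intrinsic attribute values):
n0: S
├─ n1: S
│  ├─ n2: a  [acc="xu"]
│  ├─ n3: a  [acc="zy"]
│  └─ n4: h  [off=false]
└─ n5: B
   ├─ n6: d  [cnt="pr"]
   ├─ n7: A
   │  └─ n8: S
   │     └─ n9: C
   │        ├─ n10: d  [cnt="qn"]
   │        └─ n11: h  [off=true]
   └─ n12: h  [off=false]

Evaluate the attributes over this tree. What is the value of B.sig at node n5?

1. n2.acc = "xu"  [terminal]
2. n3.acc = "zy"  [terminal]
3. n4.off = false  [terminal]
4. n1.depth = 23  [len(a₁.acc) + 21]
5. n1.mk = true  [true]
6. n1.fin = true  [true]
7. n1.lim = false  [h.off == true]
8. n5.idx = "kx"  ["kx"]
9. n6.cnt = "pr"  [terminal]
10. n7.lab = 15  [15]
11. n9.off = "un"  ["un"]
12. n10.cnt = "qn"  [terminal]
13. n11.off = true  [terminal]
14. n9.lim = 6  [len(C.off) + 4]
15. n9.cnt = "qnn"  [d.cnt ++ "n"]
16. n8.depth = 10  [C.lim + 4]
17. n8.mk = true  [true]
18. n8.fin = false  [C.lim > 6]
19. n8.lim = true  [C.lim > 5]
20. n7.wid = 0  [(if S.mk then A.lab else S.depth) - 15]
21. n7.sig = 22  [22]
22. n12.off = false  [terminal]
23. n5.sig = 26  [(if h.off then A.wid else A.sig) + 4]
24. n5.pre = true  [h.off == false]
25. n0.depth = 7  [B.sig - 19]
26. n0.mk = true  [S₁.mk == true]
27. n0.fin = false  [B.sig == S₁.depth]
28. n0.lim = true  [true]

26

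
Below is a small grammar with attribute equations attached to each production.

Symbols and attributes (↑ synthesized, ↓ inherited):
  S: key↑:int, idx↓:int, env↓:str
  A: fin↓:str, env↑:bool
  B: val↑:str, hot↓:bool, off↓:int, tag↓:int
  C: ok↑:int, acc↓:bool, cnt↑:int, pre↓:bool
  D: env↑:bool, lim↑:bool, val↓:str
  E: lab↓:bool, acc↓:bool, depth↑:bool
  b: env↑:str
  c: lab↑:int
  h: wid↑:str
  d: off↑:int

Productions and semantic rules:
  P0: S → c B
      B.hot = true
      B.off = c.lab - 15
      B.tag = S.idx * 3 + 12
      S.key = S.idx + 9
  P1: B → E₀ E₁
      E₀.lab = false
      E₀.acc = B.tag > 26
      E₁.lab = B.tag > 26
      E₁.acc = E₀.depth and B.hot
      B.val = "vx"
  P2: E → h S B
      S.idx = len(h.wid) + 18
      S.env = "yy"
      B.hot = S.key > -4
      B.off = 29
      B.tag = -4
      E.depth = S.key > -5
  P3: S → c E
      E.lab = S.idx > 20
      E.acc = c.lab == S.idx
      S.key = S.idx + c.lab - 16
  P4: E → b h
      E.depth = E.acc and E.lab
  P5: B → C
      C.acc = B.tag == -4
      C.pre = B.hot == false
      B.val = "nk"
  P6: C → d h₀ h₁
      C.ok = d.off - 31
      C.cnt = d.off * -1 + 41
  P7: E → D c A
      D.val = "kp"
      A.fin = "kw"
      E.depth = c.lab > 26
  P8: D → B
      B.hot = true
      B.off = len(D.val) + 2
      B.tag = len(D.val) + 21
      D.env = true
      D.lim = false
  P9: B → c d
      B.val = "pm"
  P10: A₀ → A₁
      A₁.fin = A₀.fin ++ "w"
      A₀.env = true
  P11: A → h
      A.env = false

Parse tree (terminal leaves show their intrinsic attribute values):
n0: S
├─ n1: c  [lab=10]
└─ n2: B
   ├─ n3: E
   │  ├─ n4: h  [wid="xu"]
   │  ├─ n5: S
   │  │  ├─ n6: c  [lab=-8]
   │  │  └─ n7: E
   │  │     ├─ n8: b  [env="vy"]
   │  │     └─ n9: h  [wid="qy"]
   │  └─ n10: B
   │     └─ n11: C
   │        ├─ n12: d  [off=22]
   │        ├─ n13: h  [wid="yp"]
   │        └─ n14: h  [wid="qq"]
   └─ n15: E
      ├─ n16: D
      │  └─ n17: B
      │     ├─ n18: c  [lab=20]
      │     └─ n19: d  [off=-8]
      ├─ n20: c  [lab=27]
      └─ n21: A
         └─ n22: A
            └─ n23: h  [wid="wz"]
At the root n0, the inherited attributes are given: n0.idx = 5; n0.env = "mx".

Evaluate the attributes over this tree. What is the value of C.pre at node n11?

1. n0.idx = 5  [given at root]
2. n0.env = "mx"  [given at root]
3. n1.lab = 10  [terminal]
4. n2.hot = true  [true]
5. n2.off = -5  [c.lab - 15]
6. n2.tag = 27  [S.idx * 3 + 12]
7. n3.lab = false  [false]
8. n3.acc = true  [B.tag > 26]
9. n4.wid = "xu"  [terminal]
10. n5.idx = 20  [len(h.wid) + 18]
11. n5.env = "yy"  ["yy"]
12. n6.lab = -8  [terminal]
13. n7.lab = false  [S.idx > 20]
14. n7.acc = false  [c.lab == S.idx]
15. n8.env = "vy"  [terminal]
16. n9.wid = "qy"  [terminal]
17. n7.depth = false  [E.acc and E.lab]
18. n5.key = -4  [S.idx + c.lab - 16]
19. n10.hot = false  [S.key > -4]
20. n10.off = 29  [29]
21. n10.tag = -4  [-4]
22. n11.acc = true  [B.tag == -4]
23. n11.pre = true  [B.hot == false]
24. n12.off = 22  [terminal]
25. n13.wid = "yp"  [terminal]
26. n14.wid = "qq"  [terminal]
27. n11.ok = -9  [d.off - 31]
28. n11.cnt = 19  [d.off * -1 + 41]
29. n10.val = "nk"  ["nk"]
30. n3.depth = true  [S.key > -5]
31. n15.lab = true  [B.tag > 26]
32. n15.acc = true  [E₀.depth and B.hot]
33. n16.val = "kp"  ["kp"]
34. n17.hot = true  [true]
35. n17.off = 4  [len(D.val) + 2]
36. n17.tag = 23  [len(D.val) + 21]
37. n18.lab = 20  [terminal]
38. n19.off = -8  [terminal]
39. n17.val = "pm"  ["pm"]
40. n16.env = true  [true]
41. n16.lim = false  [false]
42. n20.lab = 27  [terminal]
43. n21.fin = "kw"  ["kw"]
44. n22.fin = "kww"  [A₀.fin ++ "w"]
45. n23.wid = "wz"  [terminal]
46. n22.env = false  [false]
47. n21.env = true  [true]
48. n15.depth = true  [c.lab > 26]
49. n2.val = "vx"  ["vx"]
50. n0.key = 14  [S.idx + 9]

true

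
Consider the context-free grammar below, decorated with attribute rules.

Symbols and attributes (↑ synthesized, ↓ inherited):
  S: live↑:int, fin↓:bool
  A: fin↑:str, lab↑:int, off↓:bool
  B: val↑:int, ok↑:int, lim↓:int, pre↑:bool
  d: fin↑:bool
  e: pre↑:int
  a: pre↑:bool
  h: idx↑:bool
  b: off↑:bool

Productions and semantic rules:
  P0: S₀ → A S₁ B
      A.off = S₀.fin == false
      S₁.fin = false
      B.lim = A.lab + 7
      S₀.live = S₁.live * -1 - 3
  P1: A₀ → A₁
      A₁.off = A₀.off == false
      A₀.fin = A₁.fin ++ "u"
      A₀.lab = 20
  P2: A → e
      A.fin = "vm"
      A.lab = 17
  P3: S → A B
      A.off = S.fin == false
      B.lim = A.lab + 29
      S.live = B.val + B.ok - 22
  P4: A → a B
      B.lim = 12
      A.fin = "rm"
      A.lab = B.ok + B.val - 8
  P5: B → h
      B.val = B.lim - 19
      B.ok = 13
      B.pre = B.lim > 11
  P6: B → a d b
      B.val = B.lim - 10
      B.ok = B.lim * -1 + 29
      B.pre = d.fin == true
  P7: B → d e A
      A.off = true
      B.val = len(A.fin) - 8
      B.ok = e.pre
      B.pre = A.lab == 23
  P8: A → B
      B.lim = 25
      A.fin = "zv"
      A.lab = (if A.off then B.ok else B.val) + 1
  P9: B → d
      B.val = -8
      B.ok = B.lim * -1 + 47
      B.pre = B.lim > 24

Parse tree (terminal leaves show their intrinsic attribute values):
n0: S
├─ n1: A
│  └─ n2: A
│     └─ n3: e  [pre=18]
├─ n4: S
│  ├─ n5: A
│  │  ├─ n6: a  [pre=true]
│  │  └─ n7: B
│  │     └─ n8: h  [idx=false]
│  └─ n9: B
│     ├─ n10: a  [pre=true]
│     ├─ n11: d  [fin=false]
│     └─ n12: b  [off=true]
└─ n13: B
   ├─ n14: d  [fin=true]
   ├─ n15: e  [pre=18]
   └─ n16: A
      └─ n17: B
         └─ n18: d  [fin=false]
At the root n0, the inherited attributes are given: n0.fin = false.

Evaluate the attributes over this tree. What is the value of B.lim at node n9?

27

1. n0.fin = false  [given at root]
2. n1.off = true  [S₀.fin == false]
3. n2.off = false  [A₀.off == false]
4. n3.pre = 18  [terminal]
5. n2.fin = "vm"  ["vm"]
6. n2.lab = 17  [17]
7. n1.fin = "vmu"  [A₁.fin ++ "u"]
8. n1.lab = 20  [20]
9. n4.fin = false  [false]
10. n5.off = true  [S.fin == false]
11. n6.pre = true  [terminal]
12. n7.lim = 12  [12]
13. n8.idx = false  [terminal]
14. n7.val = -7  [B.lim - 19]
15. n7.ok = 13  [13]
16. n7.pre = true  [B.lim > 11]
17. n5.fin = "rm"  ["rm"]
18. n5.lab = -2  [B.ok + B.val - 8]
19. n9.lim = 27  [A.lab + 29]
20. n10.pre = true  [terminal]
21. n11.fin = false  [terminal]
22. n12.off = true  [terminal]
23. n9.val = 17  [B.lim - 10]
24. n9.ok = 2  [B.lim * -1 + 29]
25. n9.pre = false  [d.fin == true]
26. n4.live = -3  [B.val + B.ok - 22]
27. n13.lim = 27  [A.lab + 7]
28. n14.fin = true  [terminal]
29. n15.pre = 18  [terminal]
30. n16.off = true  [true]
31. n17.lim = 25  [25]
32. n18.fin = false  [terminal]
33. n17.val = -8  [-8]
34. n17.ok = 22  [B.lim * -1 + 47]
35. n17.pre = true  [B.lim > 24]
36. n16.fin = "zv"  ["zv"]
37. n16.lab = 23  [(if A.off then B.ok else B.val) + 1]
38. n13.val = -6  [len(A.fin) - 8]
39. n13.ok = 18  [e.pre]
40. n13.pre = true  [A.lab == 23]
41. n0.live = 0  [S₁.live * -1 - 3]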